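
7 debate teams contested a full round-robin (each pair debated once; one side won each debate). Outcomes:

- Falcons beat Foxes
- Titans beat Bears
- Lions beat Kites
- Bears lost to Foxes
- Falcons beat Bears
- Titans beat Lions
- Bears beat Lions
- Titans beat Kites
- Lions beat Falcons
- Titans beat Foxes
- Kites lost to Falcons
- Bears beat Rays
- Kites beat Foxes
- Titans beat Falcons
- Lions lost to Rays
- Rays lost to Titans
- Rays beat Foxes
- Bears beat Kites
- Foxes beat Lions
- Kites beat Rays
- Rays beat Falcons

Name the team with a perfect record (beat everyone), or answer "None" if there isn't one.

Titans

Titans has 6 wins out of 6 opponents — a perfect record.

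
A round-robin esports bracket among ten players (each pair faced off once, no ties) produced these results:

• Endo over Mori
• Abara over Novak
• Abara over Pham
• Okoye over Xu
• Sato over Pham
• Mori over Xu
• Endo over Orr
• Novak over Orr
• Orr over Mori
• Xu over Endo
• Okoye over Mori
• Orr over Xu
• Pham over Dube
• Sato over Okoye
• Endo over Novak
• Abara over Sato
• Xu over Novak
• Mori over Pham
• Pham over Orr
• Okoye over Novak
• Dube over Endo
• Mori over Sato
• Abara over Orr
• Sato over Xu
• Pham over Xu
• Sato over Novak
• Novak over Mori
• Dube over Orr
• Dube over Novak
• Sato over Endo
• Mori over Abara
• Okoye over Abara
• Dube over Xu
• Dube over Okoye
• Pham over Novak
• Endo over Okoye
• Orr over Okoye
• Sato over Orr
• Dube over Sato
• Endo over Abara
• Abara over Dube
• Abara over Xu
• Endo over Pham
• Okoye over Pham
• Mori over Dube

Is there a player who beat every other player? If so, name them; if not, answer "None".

None

Highest win total is Sato with 6 (out of 9 possible).
Sato lost to Mori, Dube, Abara, so no player went undefeated.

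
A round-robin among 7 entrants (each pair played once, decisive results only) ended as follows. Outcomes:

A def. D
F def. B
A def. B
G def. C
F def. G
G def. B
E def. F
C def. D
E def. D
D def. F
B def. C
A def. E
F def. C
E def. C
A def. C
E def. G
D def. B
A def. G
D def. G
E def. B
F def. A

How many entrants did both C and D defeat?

0

C beat: D.
D beat: B, F, G.
No one was beaten by both.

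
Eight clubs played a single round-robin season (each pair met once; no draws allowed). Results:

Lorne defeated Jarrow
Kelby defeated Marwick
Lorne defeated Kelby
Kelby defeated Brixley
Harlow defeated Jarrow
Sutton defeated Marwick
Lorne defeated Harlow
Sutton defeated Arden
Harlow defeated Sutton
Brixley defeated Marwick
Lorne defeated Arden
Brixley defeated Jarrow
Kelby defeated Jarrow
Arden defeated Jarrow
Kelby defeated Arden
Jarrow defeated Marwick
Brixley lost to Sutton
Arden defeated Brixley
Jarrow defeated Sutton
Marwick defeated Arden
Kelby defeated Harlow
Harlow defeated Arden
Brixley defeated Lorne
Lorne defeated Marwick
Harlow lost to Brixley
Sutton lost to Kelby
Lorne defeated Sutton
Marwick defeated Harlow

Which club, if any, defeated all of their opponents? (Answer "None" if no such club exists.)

None

Highest win total is Lorne with 6 (out of 7 possible).
Lorne lost to Brixley, so no club went undefeated.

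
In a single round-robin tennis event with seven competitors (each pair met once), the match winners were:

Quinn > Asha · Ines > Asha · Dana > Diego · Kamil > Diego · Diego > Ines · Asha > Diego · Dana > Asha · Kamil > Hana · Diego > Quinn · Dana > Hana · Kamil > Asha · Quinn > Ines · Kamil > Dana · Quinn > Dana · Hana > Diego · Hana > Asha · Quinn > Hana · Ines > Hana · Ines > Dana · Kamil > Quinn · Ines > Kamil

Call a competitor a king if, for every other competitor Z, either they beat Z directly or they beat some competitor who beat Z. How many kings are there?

Diego reaches everyone (king).
Quinn reaches everyone (king).
Ines reaches everyone (king).
Dana cannot reach Kamil in two steps.
Asha cannot reach Dana, Kamil, Hana in two steps.
Kamil reaches everyone (king).
Hana cannot reach Dana, Kamil in two steps.
Kings: Diego, Quinn, Ines, Kamil — 4.

4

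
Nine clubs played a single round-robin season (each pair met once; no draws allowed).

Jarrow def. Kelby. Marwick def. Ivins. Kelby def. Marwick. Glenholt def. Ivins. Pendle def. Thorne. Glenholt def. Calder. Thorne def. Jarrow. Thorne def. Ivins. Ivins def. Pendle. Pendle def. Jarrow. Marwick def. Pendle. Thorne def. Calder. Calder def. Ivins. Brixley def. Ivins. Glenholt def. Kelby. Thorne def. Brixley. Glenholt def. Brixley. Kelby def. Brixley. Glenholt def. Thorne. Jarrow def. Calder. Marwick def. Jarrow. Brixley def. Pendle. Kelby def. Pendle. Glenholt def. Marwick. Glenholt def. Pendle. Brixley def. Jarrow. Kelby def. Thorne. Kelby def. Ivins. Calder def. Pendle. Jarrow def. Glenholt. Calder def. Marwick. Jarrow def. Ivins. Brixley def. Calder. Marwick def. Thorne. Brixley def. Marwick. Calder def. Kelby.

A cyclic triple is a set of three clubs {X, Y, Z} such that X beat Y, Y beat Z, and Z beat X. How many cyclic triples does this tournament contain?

18

Win totals: Marwick 4, Ivins 1, Glenholt 7, Brixley 5, Kelby 5, Jarrow 4, Thorne 4, Calder 4, Pendle 2.
A club with w wins dominates both others in C(w,2) triples; summing gives 6 + 0 + 21 + 10 + 10 + 6 + 6 + 6 + 1 = 66 transitive triples.
Total triples C(9,3) = 84, so cyclic triples = 84 − 66 = 18.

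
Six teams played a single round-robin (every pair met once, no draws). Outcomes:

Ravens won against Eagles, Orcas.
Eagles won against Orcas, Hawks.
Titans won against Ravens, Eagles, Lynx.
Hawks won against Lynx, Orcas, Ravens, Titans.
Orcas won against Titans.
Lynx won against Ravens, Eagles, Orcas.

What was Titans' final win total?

3

Titans' results: beat Lynx, Eagles, Ravens; lost to Orcas, Hawks.
That is 3 wins.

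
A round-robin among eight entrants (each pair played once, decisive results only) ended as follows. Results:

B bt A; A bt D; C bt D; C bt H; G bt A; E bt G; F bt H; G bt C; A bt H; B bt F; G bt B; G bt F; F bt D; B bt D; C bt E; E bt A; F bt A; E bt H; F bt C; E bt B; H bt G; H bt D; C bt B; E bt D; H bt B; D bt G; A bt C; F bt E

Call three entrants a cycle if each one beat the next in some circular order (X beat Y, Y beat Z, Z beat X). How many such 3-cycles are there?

Win totals: A 3, B 3, C 4, D 1, E 5, F 5, G 4, H 3.
An entrant with w wins dominates both others in C(w,2) triples; summing gives 3 + 3 + 6 + 0 + 10 + 10 + 6 + 3 = 41 transitive triples.
Total triples C(8,3) = 56, so cyclic triples = 56 − 41 = 15.

15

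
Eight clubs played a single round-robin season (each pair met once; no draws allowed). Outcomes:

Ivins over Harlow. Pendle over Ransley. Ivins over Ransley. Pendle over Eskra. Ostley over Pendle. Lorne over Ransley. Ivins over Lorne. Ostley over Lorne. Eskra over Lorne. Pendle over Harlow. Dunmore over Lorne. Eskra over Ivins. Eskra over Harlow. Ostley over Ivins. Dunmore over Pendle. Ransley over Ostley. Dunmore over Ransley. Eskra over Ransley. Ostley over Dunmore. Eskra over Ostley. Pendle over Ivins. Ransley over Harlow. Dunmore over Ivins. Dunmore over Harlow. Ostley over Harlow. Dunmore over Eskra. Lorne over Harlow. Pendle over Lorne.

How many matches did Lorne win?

2

Lorne's results: beat Harlow, Ransley; lost to Pendle, Ostley, Ivins, Dunmore, Eskra.
That is 2 wins.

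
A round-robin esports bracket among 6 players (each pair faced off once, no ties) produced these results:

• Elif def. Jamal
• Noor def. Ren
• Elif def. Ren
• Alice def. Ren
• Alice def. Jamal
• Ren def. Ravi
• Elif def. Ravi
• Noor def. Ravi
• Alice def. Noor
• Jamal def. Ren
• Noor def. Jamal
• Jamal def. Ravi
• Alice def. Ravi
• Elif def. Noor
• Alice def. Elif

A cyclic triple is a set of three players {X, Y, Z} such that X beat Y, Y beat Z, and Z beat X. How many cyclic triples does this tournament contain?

Of the C(6,3) = 20 triples, the cyclic ones are: none.
That is 0.

0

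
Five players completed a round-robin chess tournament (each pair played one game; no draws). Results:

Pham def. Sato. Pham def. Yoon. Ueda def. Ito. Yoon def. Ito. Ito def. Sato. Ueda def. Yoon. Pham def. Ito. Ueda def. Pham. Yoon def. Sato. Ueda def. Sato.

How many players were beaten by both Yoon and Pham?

Yoon beat: Sato, Ito.
Pham beat: Sato, Yoon, Ito.
Both beat: Sato, Ito — 2.

2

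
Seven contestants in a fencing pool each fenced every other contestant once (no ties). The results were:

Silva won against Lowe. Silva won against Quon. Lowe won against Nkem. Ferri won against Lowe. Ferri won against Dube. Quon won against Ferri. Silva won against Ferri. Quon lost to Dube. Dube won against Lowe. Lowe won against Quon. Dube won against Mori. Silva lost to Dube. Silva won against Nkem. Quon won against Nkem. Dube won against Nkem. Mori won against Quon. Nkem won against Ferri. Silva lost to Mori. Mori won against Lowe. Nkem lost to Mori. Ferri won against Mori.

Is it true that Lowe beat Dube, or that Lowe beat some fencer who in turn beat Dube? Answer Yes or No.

No

Lowe did not beat Dube directly.
Lowe beat Nkem, Quon, but each of them lost to Dube. No two-step path.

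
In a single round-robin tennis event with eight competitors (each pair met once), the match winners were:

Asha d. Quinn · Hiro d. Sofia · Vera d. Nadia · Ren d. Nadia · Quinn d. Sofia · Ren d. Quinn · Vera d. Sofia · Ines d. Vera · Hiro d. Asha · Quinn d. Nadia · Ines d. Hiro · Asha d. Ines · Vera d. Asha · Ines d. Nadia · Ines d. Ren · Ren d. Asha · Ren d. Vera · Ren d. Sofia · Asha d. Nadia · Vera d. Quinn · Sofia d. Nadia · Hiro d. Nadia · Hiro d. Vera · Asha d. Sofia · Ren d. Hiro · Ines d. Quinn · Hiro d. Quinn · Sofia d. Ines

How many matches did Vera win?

4

Vera's results: beat Quinn, Asha, Nadia, Sofia; lost to Hiro, Ines, Ren.
That is 4 wins.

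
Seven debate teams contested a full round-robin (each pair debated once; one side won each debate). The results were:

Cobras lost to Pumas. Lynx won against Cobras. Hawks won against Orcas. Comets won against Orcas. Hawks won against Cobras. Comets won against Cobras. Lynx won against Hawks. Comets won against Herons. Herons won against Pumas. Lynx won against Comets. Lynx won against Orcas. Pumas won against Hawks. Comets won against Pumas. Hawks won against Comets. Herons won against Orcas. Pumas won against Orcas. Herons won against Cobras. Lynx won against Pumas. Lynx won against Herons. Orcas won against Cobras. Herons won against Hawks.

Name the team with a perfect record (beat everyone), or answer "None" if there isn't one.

Lynx

Lynx has 6 wins out of 6 opponents — a perfect record.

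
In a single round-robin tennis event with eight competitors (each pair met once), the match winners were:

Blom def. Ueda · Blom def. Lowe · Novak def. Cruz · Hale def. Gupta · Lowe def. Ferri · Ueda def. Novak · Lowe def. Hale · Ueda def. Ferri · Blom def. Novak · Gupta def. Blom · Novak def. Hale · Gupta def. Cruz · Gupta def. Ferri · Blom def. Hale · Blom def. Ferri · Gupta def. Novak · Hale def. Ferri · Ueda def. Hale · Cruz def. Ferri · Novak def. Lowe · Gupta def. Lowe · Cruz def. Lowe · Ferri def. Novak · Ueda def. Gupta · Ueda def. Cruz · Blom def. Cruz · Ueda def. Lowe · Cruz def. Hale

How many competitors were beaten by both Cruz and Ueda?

Cruz beat: Ferri, Hale, Lowe.
Ueda beat: Gupta, Ferri, Hale, Cruz, Lowe, Novak.
Both beat: Ferri, Hale, Lowe — 3.

3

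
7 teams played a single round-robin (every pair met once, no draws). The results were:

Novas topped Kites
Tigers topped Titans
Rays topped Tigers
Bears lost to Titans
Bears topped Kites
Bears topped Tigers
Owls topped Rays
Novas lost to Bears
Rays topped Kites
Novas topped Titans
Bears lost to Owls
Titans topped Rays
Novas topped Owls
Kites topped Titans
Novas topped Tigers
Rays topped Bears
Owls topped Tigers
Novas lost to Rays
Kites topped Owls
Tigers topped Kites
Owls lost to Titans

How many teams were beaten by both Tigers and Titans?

0

Tigers beat: Kites, Titans.
Titans beat: Owls, Rays, Bears.
No one was beaten by both.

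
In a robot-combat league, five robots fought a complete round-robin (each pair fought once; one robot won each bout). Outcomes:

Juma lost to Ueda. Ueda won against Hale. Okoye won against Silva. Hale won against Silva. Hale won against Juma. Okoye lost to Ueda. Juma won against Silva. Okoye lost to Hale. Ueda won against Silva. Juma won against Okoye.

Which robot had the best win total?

Ueda

Win totals: Juma 2, Hale 3, Okoye 1, Silva 0, Ueda 4.
Ueda leads with 4 wins (next highest: 3).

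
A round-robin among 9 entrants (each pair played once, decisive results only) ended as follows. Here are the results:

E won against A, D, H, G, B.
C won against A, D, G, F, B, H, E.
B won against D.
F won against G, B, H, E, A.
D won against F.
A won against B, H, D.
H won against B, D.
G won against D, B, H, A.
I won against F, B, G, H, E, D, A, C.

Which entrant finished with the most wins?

Win totals: A 3, B 1, C 7, D 1, E 5, F 5, G 4, H 2, I 8.
I leads with 8 wins (next highest: 7).

I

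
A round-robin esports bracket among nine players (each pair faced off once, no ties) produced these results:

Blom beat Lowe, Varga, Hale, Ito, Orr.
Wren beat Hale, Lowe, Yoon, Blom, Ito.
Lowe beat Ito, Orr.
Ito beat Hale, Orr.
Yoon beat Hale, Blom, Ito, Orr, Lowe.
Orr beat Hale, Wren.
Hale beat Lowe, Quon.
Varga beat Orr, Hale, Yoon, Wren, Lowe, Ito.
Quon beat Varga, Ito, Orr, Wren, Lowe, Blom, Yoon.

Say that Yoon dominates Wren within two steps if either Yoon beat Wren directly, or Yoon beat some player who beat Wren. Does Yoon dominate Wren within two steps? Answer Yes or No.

Yoon did not beat Wren directly.
Yoon beat Orr, Hale, Blom, Lowe, Ito. Of those, Orr beat Wren.

Yes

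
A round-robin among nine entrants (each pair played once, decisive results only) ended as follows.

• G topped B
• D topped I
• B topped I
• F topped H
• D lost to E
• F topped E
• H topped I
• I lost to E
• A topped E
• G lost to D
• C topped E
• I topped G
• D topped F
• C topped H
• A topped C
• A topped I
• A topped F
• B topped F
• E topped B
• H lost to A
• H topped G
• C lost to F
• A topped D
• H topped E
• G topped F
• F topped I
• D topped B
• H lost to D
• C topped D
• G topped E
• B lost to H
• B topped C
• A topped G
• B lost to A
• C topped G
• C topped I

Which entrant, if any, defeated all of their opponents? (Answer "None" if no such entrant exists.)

A has 8 wins out of 8 opponents — a perfect record.

A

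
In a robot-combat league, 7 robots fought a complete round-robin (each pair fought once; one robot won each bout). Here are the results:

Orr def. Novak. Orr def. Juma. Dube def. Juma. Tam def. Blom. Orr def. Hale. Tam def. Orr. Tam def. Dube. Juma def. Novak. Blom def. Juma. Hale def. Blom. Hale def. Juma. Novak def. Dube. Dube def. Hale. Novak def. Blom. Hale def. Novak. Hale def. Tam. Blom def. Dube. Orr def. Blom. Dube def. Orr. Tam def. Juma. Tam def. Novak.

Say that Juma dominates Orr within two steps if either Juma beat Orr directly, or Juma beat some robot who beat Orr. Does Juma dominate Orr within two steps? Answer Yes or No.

Juma did not beat Orr directly.
Juma beat Novak, but each of them lost to Orr. No two-step path.

No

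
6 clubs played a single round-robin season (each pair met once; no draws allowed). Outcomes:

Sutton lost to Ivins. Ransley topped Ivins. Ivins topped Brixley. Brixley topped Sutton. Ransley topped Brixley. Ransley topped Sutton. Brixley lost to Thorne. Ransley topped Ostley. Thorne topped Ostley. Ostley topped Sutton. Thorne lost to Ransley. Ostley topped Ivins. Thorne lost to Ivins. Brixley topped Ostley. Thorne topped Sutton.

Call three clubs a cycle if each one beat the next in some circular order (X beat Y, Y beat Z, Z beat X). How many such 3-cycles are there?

Of the C(6,3) = 20 triples, the cyclic ones are: {Ivins, Brixley, Ostley}; {Ivins, Thorne, Ostley}.
That is 2.

2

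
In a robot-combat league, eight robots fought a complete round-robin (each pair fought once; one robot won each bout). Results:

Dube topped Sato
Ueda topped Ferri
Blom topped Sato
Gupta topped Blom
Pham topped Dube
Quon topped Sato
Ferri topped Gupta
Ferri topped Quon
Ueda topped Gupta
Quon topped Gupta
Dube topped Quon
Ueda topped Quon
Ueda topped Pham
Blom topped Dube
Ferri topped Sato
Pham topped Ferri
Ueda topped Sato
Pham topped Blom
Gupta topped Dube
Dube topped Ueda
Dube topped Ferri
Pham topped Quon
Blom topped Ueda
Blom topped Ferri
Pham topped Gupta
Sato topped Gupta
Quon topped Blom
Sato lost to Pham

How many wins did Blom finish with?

4

Blom's results: beat Ueda, Sato, Dube, Ferri; lost to Quon, Gupta, Pham.
That is 4 wins.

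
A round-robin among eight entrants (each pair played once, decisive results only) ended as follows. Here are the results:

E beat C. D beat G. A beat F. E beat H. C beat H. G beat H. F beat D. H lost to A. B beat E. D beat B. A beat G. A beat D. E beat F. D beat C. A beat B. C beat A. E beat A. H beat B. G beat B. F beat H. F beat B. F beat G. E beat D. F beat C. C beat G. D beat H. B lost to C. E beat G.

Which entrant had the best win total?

E

Win totals: A 5, B 1, C 4, D 4, E 6, F 5, G 2, H 1.
E leads with 6 wins (next highest: 5).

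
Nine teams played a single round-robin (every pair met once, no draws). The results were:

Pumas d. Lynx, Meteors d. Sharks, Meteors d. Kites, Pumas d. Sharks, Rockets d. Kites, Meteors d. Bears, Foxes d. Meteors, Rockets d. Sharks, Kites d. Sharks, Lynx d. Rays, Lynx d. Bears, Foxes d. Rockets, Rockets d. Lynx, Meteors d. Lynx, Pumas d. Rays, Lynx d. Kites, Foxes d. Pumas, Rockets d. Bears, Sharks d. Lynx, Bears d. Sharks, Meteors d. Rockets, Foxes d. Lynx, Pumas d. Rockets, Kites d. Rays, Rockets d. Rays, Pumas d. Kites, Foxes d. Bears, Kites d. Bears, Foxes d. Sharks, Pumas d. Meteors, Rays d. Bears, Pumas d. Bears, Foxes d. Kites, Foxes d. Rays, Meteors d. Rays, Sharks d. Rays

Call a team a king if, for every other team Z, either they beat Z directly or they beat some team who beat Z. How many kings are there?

1

Kites cannot reach Meteors, Pumas, Foxes, Rockets in two steps.
Bears cannot reach Kites, Meteors, Pumas, Foxes, Rockets in two steps.
Meteors cannot reach Pumas, Foxes in two steps.
Pumas cannot reach Foxes in two steps.
Foxes reaches everyone (king).
Rays cannot reach Kites, Meteors, Pumas, Foxes, Lynx, Rockets in two steps.
Sharks cannot reach Meteors, Pumas, Foxes, Rockets in two steps.
Lynx cannot reach Meteors, Pumas, Foxes, Rockets in two steps.
Rockets cannot reach Meteors, Pumas, Foxes in two steps.
Kings: Foxes — 1.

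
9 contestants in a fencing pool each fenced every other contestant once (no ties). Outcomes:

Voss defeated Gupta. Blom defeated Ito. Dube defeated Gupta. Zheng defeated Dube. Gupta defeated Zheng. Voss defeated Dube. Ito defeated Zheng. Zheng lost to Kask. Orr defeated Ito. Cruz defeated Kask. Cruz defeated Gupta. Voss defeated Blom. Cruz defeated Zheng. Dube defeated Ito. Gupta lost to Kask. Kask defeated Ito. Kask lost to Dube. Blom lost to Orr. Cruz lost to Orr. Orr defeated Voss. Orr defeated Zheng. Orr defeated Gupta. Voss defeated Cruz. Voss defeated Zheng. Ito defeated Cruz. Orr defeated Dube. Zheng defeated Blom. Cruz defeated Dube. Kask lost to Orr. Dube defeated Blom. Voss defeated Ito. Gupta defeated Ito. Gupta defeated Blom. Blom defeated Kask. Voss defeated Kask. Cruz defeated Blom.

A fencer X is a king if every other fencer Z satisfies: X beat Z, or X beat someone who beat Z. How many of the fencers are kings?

Kask cannot reach Voss, Orr in two steps.
Voss cannot reach Orr in two steps.
Orr reaches everyone (king).
Dube cannot reach Voss, Orr in two steps.
Cruz cannot reach Voss, Orr in two steps.
Zheng cannot reach Voss, Orr, Cruz in two steps.
Gupta cannot reach Voss, Orr in two steps.
Blom cannot reach Voss, Orr, Dube in two steps.
Ito cannot reach Voss, Orr in two steps.
Kings: Orr — 1.

1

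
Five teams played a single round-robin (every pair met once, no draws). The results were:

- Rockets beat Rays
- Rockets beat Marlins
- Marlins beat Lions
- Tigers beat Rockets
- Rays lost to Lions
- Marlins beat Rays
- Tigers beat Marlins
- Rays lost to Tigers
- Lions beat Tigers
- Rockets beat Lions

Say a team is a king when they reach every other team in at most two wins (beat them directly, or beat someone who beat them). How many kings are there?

3

Tigers reaches everyone (king).
Marlins cannot reach Rockets in two steps.
Rockets reaches everyone (king).
Lions reaches everyone (king).
Rays cannot reach Tigers, Marlins, Rockets, Lions in two steps.
Kings: Tigers, Rockets, Lions — 3.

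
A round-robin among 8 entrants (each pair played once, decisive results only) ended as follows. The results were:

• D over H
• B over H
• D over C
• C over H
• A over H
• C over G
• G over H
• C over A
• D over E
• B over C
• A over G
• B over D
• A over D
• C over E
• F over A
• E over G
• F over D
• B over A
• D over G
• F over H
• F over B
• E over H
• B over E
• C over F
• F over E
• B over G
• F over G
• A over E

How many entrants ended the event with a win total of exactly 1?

1

Win totals: A 4, B 6, C 5, D 4, E 2, F 6, G 1, H 0.
Exactly 1: G — 1 entrant.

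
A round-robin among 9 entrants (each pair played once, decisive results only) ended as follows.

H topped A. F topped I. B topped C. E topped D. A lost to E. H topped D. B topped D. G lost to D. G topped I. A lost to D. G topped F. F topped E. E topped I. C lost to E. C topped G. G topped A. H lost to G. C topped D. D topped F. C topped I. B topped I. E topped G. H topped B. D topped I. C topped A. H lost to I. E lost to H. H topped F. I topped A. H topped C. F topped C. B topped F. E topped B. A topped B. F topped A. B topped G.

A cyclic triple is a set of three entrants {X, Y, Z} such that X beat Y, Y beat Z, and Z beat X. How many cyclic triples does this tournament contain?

19

Win totals: A 1, B 5, C 4, D 4, E 6, F 4, G 4, H 6, I 2.
An entrant with w wins dominates both others in C(w,2) triples; summing gives 0 + 10 + 6 + 6 + 15 + 6 + 6 + 15 + 1 = 65 transitive triples.
Total triples C(9,3) = 84, so cyclic triples = 84 − 65 = 19.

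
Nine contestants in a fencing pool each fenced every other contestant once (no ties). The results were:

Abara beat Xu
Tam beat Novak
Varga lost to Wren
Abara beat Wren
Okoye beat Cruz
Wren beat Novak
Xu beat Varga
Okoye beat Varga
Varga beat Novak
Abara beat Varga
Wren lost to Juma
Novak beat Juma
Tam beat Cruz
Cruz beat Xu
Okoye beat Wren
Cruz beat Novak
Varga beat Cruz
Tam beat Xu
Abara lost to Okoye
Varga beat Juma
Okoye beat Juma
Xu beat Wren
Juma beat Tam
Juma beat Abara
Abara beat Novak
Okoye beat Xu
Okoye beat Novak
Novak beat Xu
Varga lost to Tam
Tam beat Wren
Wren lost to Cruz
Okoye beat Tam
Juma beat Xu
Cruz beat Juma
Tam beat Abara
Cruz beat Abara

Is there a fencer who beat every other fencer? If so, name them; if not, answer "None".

Okoye

Okoye has 8 wins out of 8 opponents — a perfect record.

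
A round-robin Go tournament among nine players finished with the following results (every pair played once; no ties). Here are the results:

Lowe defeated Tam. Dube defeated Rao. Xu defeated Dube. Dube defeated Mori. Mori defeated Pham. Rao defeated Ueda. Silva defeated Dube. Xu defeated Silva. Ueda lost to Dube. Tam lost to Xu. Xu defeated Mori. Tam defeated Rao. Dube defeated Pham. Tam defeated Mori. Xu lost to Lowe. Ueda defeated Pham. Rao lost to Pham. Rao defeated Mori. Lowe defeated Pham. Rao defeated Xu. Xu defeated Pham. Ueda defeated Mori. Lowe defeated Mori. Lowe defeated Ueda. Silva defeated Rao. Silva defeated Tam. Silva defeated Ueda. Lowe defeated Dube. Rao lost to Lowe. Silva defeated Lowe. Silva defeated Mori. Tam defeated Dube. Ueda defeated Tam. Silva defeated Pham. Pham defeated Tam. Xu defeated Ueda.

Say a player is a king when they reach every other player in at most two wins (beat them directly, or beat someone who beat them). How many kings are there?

Pham cannot reach Lowe, Silva in two steps.
Lowe reaches everyone (king).
Xu reaches everyone (king).
Mori cannot reach Lowe, Xu, Dube, Silva, Ueda in two steps.
Dube cannot reach Lowe, Silva in two steps.
Silva reaches everyone (king).
Ueda cannot reach Lowe, Xu, Silva in two steps.
Tam cannot reach Lowe, Silva in two steps.
Rao cannot reach Lowe in two steps.
Kings: Lowe, Xu, Silva — 3.

3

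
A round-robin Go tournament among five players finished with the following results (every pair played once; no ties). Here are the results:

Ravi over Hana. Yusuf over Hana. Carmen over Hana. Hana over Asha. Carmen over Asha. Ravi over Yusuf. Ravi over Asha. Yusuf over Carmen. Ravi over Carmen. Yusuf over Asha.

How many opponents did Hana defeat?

1

Hana's results: beat Asha; lost to Carmen, Yusuf, Ravi.
That is 1 win.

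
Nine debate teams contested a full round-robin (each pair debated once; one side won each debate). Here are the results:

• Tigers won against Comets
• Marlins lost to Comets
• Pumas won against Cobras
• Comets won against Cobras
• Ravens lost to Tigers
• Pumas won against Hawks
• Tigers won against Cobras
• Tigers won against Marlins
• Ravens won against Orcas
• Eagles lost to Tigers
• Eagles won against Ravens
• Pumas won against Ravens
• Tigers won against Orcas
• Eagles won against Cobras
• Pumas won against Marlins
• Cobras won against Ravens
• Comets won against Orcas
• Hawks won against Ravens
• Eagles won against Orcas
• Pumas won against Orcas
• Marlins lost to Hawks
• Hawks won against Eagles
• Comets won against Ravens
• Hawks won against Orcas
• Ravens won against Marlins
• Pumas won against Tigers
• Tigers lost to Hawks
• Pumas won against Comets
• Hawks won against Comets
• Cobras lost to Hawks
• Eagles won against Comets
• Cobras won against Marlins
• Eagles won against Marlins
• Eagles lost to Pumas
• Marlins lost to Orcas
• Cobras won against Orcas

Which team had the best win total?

Pumas

Win totals: Orcas 1, Marlins 0, Pumas 8, Cobras 3, Ravens 2, Comets 4, Hawks 7, Eagles 5, Tigers 6.
Pumas leads with 8 wins (next highest: 7).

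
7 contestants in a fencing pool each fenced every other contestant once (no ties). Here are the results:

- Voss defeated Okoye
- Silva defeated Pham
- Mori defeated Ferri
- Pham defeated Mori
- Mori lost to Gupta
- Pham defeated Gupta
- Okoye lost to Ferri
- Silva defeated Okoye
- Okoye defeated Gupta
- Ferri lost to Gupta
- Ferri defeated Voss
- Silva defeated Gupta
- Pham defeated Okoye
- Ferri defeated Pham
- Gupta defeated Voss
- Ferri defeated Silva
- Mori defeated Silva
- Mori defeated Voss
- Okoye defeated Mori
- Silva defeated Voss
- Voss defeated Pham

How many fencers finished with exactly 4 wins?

2

Win totals: Voss 2, Ferri 4, Pham 3, Okoye 2, Gupta 3, Mori 3, Silva 4.
Exactly 4: Ferri, Silva — 2 fencers.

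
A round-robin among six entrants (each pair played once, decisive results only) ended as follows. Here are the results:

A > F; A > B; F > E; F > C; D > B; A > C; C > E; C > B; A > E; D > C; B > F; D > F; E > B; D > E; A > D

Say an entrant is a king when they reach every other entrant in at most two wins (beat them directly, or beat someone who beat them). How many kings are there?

1

A reaches everyone (king).
B cannot reach A, D in two steps.
C cannot reach A, D in two steps.
D cannot reach A in two steps.
E cannot reach A, C, D in two steps.
F cannot reach A, D in two steps.
Kings: A — 1.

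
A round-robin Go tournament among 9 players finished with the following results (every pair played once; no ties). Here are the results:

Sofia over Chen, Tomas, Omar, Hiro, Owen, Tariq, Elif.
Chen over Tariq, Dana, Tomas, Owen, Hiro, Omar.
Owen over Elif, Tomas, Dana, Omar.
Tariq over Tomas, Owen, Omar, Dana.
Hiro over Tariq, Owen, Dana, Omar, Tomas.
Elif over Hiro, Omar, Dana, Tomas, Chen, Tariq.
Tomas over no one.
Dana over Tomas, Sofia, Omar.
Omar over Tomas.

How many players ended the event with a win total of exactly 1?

1

Win totals: Hiro 5, Elif 6, Tariq 4, Omar 1, Chen 6, Tomas 0, Owen 4, Sofia 7, Dana 3.
Exactly 1: Omar — 1 player.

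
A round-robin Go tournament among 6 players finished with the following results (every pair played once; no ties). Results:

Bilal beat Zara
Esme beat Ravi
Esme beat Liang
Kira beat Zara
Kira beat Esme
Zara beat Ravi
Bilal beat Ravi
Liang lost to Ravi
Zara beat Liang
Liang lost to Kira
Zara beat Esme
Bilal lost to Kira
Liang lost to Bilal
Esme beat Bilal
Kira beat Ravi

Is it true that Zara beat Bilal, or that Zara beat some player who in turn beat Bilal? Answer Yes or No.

Zara did not beat Bilal directly.
Zara beat Esme, Ravi, Liang. Of those, Esme beat Bilal.

Yes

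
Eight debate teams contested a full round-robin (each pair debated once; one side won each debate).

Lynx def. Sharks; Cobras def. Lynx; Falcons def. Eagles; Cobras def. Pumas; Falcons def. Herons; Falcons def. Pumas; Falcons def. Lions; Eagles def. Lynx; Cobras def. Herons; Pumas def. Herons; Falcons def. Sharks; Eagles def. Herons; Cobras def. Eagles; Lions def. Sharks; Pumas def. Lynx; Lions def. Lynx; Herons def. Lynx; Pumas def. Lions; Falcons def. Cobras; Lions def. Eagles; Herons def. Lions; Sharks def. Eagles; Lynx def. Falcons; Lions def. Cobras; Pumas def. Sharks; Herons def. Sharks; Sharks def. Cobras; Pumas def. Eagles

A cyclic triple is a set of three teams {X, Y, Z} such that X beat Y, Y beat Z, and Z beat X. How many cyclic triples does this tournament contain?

13

Win totals: Lions 4, Sharks 2, Eagles 2, Pumas 5, Herons 3, Lynx 2, Cobras 4, Falcons 6.
A team with w wins dominates both others in C(w,2) triples; summing gives 6 + 1 + 1 + 10 + 3 + 1 + 6 + 15 = 43 transitive triples.
Total triples C(8,3) = 56, so cyclic triples = 56 − 43 = 13.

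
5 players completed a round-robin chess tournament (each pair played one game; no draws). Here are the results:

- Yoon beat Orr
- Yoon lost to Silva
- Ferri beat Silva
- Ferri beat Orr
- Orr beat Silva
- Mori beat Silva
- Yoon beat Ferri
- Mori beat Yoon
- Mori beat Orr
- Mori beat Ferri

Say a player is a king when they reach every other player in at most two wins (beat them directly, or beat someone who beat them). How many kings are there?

Mori reaches everyone (king).
Ferri cannot reach Mori in two steps.
Yoon cannot reach Mori in two steps.
Silva cannot reach Mori in two steps.
Orr cannot reach Mori, Ferri in two steps.
Kings: Mori — 1.

1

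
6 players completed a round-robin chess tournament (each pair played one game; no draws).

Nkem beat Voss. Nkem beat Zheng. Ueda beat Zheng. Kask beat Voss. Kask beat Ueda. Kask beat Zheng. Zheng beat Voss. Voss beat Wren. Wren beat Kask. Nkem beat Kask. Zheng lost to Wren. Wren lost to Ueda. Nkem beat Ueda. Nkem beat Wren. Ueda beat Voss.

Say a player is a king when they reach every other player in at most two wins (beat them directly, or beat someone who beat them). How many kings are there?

Wren cannot reach Nkem in two steps.
Voss cannot reach Ueda, Nkem in two steps.
Ueda cannot reach Nkem in two steps.
Nkem reaches everyone (king).
Kask cannot reach Nkem in two steps.
Zheng cannot reach Ueda, Nkem, Kask in two steps.
Kings: Nkem — 1.

1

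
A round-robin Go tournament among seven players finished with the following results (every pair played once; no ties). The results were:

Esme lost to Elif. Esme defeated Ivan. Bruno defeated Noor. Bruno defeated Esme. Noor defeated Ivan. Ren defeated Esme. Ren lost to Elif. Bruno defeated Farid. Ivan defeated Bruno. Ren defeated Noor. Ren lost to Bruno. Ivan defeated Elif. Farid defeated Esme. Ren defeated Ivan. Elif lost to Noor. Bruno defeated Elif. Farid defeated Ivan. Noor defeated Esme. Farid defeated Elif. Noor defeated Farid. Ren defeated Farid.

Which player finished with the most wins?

Win totals: Ivan 2, Farid 3, Bruno 5, Elif 2, Ren 4, Esme 1, Noor 4.
Bruno leads with 5 wins (next highest: 4).

Bruno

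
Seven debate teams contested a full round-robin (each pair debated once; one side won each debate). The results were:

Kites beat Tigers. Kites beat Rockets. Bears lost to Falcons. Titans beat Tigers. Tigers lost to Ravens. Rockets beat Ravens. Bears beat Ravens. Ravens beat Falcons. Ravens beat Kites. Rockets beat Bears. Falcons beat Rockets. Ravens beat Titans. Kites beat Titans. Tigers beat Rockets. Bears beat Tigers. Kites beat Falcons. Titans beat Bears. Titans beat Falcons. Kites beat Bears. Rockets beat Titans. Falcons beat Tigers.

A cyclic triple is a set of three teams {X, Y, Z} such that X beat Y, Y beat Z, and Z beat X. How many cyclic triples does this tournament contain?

9

Win totals: Titans 3, Rockets 3, Tigers 1, Ravens 4, Kites 5, Falcons 3, Bears 2.
A team with w wins dominates both others in C(w,2) triples; summing gives 3 + 3 + 0 + 6 + 10 + 3 + 1 = 26 transitive triples.
Total triples C(7,3) = 35, so cyclic triples = 35 − 26 = 9.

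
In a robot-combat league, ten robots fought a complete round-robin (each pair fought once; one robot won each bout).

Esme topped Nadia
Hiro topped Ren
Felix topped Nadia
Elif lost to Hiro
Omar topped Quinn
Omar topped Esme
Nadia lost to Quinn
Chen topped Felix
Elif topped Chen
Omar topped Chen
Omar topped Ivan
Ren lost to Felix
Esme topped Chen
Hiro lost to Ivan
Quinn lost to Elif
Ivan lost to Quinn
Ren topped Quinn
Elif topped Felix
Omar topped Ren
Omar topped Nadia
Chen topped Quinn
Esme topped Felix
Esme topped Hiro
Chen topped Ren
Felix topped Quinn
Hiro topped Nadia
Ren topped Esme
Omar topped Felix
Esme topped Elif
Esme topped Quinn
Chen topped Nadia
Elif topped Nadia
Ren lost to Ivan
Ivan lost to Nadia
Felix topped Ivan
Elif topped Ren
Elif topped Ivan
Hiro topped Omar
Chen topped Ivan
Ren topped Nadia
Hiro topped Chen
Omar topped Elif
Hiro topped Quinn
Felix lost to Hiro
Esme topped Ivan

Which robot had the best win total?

Win totals: Hiro 7, Felix 4, Ivan 2, Quinn 2, Esme 7, Elif 6, Omar 8, Ren 3, Nadia 1, Chen 5.
Omar leads with 8 wins (next highest: 7).

Omar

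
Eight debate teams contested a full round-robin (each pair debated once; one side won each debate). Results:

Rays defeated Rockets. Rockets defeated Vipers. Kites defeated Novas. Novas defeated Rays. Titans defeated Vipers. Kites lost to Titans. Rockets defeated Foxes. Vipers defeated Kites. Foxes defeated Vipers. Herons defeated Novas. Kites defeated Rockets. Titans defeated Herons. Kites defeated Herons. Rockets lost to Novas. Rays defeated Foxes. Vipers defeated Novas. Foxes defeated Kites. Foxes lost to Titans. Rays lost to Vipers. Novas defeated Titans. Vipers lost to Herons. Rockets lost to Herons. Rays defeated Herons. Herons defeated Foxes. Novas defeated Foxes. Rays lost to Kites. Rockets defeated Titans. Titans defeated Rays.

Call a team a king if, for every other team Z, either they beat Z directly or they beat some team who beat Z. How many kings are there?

Herons reaches everyone (king).
Novas reaches everyone (king).
Vipers reaches everyone (king).
Foxes cannot reach Titans in two steps.
Rockets reaches everyone (king).
Titans reaches everyone (king).
Rays reaches everyone (king).
Kites reaches everyone (king).
Kings: Herons, Novas, Vipers, Rockets, Titans, Rays, Kites — 7.

7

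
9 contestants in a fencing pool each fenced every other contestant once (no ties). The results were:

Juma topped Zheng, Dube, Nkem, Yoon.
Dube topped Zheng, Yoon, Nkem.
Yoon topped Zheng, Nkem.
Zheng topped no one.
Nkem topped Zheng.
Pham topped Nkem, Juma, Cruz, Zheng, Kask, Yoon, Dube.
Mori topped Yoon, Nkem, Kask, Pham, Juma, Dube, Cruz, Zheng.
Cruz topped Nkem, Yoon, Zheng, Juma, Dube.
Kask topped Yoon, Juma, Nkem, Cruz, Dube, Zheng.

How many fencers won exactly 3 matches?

1

Win totals: Nkem 1, Yoon 2, Dube 3, Kask 6, Cruz 5, Zheng 0, Mori 8, Juma 4, Pham 7.
Exactly 3: Dube — 1 fencer.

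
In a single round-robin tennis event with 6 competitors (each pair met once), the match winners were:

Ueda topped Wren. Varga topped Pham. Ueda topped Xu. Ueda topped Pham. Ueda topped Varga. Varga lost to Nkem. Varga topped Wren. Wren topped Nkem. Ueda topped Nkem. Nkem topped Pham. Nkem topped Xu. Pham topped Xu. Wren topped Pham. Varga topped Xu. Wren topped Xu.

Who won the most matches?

Win totals: Xu 0, Varga 3, Ueda 5, Nkem 3, Wren 3, Pham 1.
Ueda leads with 5 wins (next highest: 3).

Ueda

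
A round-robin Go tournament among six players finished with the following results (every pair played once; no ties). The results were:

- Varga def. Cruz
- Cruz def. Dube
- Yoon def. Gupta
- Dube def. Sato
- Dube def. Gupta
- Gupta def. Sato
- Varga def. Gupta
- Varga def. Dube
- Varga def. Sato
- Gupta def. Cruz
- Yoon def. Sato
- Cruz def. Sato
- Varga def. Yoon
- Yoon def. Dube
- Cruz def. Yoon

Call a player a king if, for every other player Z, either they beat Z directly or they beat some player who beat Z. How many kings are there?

1

Cruz cannot reach Varga in two steps.
Varga reaches everyone (king).
Gupta cannot reach Varga in two steps.
Yoon cannot reach Varga in two steps.
Dube cannot reach Varga, Yoon in two steps.
Sato cannot reach Cruz, Varga, Gupta, Yoon, Dube in two steps.
Kings: Varga — 1.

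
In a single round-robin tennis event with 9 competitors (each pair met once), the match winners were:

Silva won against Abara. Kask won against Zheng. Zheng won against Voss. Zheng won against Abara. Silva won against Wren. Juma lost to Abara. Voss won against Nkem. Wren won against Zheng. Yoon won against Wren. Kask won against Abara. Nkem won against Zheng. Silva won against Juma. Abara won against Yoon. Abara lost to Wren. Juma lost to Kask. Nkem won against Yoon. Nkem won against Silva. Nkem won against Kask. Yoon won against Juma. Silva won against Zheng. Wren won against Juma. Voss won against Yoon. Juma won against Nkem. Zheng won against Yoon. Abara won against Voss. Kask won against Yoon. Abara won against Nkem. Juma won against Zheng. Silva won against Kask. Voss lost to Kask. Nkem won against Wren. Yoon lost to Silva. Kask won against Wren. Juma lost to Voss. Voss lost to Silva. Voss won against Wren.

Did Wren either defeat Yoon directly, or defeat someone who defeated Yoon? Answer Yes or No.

Yes

Wren did not beat Yoon directly.
Wren beat Zheng, Abara, Juma. Of those, Zheng beat Yoon.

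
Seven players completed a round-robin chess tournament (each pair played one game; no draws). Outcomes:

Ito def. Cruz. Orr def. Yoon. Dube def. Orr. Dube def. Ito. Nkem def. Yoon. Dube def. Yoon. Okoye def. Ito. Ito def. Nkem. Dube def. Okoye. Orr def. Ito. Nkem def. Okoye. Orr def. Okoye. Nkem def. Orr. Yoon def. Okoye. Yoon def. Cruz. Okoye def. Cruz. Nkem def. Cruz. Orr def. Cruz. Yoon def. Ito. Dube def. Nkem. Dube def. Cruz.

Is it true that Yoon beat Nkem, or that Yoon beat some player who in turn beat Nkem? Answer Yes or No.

Yes

Yoon did not beat Nkem directly.
Yoon beat Ito, Okoye, Cruz. Of those, Ito beat Nkem.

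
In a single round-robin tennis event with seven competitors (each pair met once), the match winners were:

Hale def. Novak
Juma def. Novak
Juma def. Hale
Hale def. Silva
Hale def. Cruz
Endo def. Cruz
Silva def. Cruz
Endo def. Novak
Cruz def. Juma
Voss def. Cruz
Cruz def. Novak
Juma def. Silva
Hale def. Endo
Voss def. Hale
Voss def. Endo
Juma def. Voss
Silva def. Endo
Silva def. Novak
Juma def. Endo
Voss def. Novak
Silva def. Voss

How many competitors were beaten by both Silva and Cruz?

Silva beat: Cruz, Endo, Voss, Novak.
Cruz beat: Juma, Novak.
Both beat: Novak — 1.

1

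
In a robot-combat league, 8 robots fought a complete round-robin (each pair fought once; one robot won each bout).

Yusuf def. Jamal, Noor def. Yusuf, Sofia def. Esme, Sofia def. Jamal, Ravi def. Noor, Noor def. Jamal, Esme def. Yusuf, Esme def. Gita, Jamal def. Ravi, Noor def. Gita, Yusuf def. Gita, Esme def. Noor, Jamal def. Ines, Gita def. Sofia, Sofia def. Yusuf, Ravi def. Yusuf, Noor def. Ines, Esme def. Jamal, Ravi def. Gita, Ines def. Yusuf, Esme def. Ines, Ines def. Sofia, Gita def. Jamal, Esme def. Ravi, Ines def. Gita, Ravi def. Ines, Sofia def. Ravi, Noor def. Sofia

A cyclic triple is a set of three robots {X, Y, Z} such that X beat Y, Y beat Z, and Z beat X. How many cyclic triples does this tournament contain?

Win totals: Noor 5, Jamal 2, Esme 6, Ravi 4, Yusuf 2, Ines 3, Gita 2, Sofia 4.
A robot with w wins dominates both others in C(w,2) triples; summing gives 10 + 1 + 15 + 6 + 1 + 3 + 1 + 6 = 43 transitive triples.
Total triples C(8,3) = 56, so cyclic triples = 56 − 43 = 13.

13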